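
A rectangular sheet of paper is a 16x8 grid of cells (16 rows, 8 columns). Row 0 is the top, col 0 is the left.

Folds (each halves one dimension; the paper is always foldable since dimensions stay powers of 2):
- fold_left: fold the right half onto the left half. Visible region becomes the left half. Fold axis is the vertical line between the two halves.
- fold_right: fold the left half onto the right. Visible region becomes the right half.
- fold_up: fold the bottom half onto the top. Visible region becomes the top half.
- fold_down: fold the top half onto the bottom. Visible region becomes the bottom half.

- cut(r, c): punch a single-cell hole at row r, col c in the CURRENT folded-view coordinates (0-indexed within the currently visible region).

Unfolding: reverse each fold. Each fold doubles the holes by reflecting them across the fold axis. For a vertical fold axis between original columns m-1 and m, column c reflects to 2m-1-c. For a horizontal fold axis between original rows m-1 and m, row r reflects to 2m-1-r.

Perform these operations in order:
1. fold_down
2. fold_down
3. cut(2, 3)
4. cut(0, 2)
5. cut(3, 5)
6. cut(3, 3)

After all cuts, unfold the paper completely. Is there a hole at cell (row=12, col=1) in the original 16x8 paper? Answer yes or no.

Op 1 fold_down: fold axis h@8; visible region now rows[8,16) x cols[0,8) = 8x8
Op 2 fold_down: fold axis h@12; visible region now rows[12,16) x cols[0,8) = 4x8
Op 3 cut(2, 3): punch at orig (14,3); cuts so far [(14, 3)]; region rows[12,16) x cols[0,8) = 4x8
Op 4 cut(0, 2): punch at orig (12,2); cuts so far [(12, 2), (14, 3)]; region rows[12,16) x cols[0,8) = 4x8
Op 5 cut(3, 5): punch at orig (15,5); cuts so far [(12, 2), (14, 3), (15, 5)]; region rows[12,16) x cols[0,8) = 4x8
Op 6 cut(3, 3): punch at orig (15,3); cuts so far [(12, 2), (14, 3), (15, 3), (15, 5)]; region rows[12,16) x cols[0,8) = 4x8
Unfold 1 (reflect across h@12): 8 holes -> [(8, 3), (8, 5), (9, 3), (11, 2), (12, 2), (14, 3), (15, 3), (15, 5)]
Unfold 2 (reflect across h@8): 16 holes -> [(0, 3), (0, 5), (1, 3), (3, 2), (4, 2), (6, 3), (7, 3), (7, 5), (8, 3), (8, 5), (9, 3), (11, 2), (12, 2), (14, 3), (15, 3), (15, 5)]
Holes: [(0, 3), (0, 5), (1, 3), (3, 2), (4, 2), (6, 3), (7, 3), (7, 5), (8, 3), (8, 5), (9, 3), (11, 2), (12, 2), (14, 3), (15, 3), (15, 5)]

Answer: no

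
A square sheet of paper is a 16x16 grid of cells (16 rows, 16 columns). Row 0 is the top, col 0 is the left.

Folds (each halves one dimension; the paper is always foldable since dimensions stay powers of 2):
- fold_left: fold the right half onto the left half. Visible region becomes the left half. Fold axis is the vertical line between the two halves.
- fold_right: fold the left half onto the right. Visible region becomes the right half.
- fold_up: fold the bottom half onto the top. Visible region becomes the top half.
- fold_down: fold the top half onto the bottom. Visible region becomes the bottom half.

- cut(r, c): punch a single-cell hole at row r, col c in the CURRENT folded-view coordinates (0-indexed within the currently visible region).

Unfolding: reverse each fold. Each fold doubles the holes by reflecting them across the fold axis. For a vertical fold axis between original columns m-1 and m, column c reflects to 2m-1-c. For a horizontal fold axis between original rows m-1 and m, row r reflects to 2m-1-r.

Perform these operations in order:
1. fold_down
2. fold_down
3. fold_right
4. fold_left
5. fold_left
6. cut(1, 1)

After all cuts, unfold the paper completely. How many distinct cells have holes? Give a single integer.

Op 1 fold_down: fold axis h@8; visible region now rows[8,16) x cols[0,16) = 8x16
Op 2 fold_down: fold axis h@12; visible region now rows[12,16) x cols[0,16) = 4x16
Op 3 fold_right: fold axis v@8; visible region now rows[12,16) x cols[8,16) = 4x8
Op 4 fold_left: fold axis v@12; visible region now rows[12,16) x cols[8,12) = 4x4
Op 5 fold_left: fold axis v@10; visible region now rows[12,16) x cols[8,10) = 4x2
Op 6 cut(1, 1): punch at orig (13,9); cuts so far [(13, 9)]; region rows[12,16) x cols[8,10) = 4x2
Unfold 1 (reflect across v@10): 2 holes -> [(13, 9), (13, 10)]
Unfold 2 (reflect across v@12): 4 holes -> [(13, 9), (13, 10), (13, 13), (13, 14)]
Unfold 3 (reflect across v@8): 8 holes -> [(13, 1), (13, 2), (13, 5), (13, 6), (13, 9), (13, 10), (13, 13), (13, 14)]
Unfold 4 (reflect across h@12): 16 holes -> [(10, 1), (10, 2), (10, 5), (10, 6), (10, 9), (10, 10), (10, 13), (10, 14), (13, 1), (13, 2), (13, 5), (13, 6), (13, 9), (13, 10), (13, 13), (13, 14)]
Unfold 5 (reflect across h@8): 32 holes -> [(2, 1), (2, 2), (2, 5), (2, 6), (2, 9), (2, 10), (2, 13), (2, 14), (5, 1), (5, 2), (5, 5), (5, 6), (5, 9), (5, 10), (5, 13), (5, 14), (10, 1), (10, 2), (10, 5), (10, 6), (10, 9), (10, 10), (10, 13), (10, 14), (13, 1), (13, 2), (13, 5), (13, 6), (13, 9), (13, 10), (13, 13), (13, 14)]

Answer: 32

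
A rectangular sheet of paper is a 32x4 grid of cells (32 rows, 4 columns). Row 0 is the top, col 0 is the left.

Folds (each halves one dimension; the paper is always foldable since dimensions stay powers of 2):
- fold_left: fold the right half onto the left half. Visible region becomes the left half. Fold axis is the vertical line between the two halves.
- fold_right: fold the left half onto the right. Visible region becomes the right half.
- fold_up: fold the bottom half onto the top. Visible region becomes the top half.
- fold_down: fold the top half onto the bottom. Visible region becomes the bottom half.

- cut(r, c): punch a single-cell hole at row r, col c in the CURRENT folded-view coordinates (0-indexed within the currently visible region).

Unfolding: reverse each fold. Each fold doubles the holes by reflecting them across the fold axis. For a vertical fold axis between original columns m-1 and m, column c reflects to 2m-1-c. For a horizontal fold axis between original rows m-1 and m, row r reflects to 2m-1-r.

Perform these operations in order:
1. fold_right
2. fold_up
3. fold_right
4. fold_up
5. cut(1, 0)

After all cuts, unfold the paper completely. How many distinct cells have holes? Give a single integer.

Answer: 16

Derivation:
Op 1 fold_right: fold axis v@2; visible region now rows[0,32) x cols[2,4) = 32x2
Op 2 fold_up: fold axis h@16; visible region now rows[0,16) x cols[2,4) = 16x2
Op 3 fold_right: fold axis v@3; visible region now rows[0,16) x cols[3,4) = 16x1
Op 4 fold_up: fold axis h@8; visible region now rows[0,8) x cols[3,4) = 8x1
Op 5 cut(1, 0): punch at orig (1,3); cuts so far [(1, 3)]; region rows[0,8) x cols[3,4) = 8x1
Unfold 1 (reflect across h@8): 2 holes -> [(1, 3), (14, 3)]
Unfold 2 (reflect across v@3): 4 holes -> [(1, 2), (1, 3), (14, 2), (14, 3)]
Unfold 3 (reflect across h@16): 8 holes -> [(1, 2), (1, 3), (14, 2), (14, 3), (17, 2), (17, 3), (30, 2), (30, 3)]
Unfold 4 (reflect across v@2): 16 holes -> [(1, 0), (1, 1), (1, 2), (1, 3), (14, 0), (14, 1), (14, 2), (14, 3), (17, 0), (17, 1), (17, 2), (17, 3), (30, 0), (30, 1), (30, 2), (30, 3)]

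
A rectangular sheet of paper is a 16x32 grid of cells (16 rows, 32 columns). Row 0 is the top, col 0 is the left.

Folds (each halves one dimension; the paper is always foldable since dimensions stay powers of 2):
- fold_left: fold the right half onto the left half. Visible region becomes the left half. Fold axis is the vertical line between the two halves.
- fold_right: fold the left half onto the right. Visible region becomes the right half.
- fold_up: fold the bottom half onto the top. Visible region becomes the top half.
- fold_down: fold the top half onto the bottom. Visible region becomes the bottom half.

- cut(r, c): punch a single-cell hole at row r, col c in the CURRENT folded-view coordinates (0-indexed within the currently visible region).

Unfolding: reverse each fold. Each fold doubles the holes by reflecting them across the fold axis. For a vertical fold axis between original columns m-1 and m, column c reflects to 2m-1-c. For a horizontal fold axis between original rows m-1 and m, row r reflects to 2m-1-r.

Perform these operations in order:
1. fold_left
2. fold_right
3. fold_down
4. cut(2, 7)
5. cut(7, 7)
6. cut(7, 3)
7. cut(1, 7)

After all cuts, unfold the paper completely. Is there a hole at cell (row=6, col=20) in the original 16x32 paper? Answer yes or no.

Answer: no

Derivation:
Op 1 fold_left: fold axis v@16; visible region now rows[0,16) x cols[0,16) = 16x16
Op 2 fold_right: fold axis v@8; visible region now rows[0,16) x cols[8,16) = 16x8
Op 3 fold_down: fold axis h@8; visible region now rows[8,16) x cols[8,16) = 8x8
Op 4 cut(2, 7): punch at orig (10,15); cuts so far [(10, 15)]; region rows[8,16) x cols[8,16) = 8x8
Op 5 cut(7, 7): punch at orig (15,15); cuts so far [(10, 15), (15, 15)]; region rows[8,16) x cols[8,16) = 8x8
Op 6 cut(7, 3): punch at orig (15,11); cuts so far [(10, 15), (15, 11), (15, 15)]; region rows[8,16) x cols[8,16) = 8x8
Op 7 cut(1, 7): punch at orig (9,15); cuts so far [(9, 15), (10, 15), (15, 11), (15, 15)]; region rows[8,16) x cols[8,16) = 8x8
Unfold 1 (reflect across h@8): 8 holes -> [(0, 11), (0, 15), (5, 15), (6, 15), (9, 15), (10, 15), (15, 11), (15, 15)]
Unfold 2 (reflect across v@8): 16 holes -> [(0, 0), (0, 4), (0, 11), (0, 15), (5, 0), (5, 15), (6, 0), (6, 15), (9, 0), (9, 15), (10, 0), (10, 15), (15, 0), (15, 4), (15, 11), (15, 15)]
Unfold 3 (reflect across v@16): 32 holes -> [(0, 0), (0, 4), (0, 11), (0, 15), (0, 16), (0, 20), (0, 27), (0, 31), (5, 0), (5, 15), (5, 16), (5, 31), (6, 0), (6, 15), (6, 16), (6, 31), (9, 0), (9, 15), (9, 16), (9, 31), (10, 0), (10, 15), (10, 16), (10, 31), (15, 0), (15, 4), (15, 11), (15, 15), (15, 16), (15, 20), (15, 27), (15, 31)]
Holes: [(0, 0), (0, 4), (0, 11), (0, 15), (0, 16), (0, 20), (0, 27), (0, 31), (5, 0), (5, 15), (5, 16), (5, 31), (6, 0), (6, 15), (6, 16), (6, 31), (9, 0), (9, 15), (9, 16), (9, 31), (10, 0), (10, 15), (10, 16), (10, 31), (15, 0), (15, 4), (15, 11), (15, 15), (15, 16), (15, 20), (15, 27), (15, 31)]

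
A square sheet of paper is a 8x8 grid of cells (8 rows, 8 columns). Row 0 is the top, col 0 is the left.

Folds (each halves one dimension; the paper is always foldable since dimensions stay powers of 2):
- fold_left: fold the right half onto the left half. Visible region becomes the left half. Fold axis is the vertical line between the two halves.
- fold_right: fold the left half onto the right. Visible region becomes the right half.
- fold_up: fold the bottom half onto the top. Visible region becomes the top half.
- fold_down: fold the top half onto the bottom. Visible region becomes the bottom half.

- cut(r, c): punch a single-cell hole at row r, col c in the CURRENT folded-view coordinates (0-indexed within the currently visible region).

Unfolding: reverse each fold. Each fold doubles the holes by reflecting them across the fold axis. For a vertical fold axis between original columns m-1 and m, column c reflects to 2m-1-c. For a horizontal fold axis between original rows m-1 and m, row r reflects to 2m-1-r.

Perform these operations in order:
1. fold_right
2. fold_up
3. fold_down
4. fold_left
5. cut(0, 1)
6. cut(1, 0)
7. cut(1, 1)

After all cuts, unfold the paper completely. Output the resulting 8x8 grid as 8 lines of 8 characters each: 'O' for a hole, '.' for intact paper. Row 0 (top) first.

Op 1 fold_right: fold axis v@4; visible region now rows[0,8) x cols[4,8) = 8x4
Op 2 fold_up: fold axis h@4; visible region now rows[0,4) x cols[4,8) = 4x4
Op 3 fold_down: fold axis h@2; visible region now rows[2,4) x cols[4,8) = 2x4
Op 4 fold_left: fold axis v@6; visible region now rows[2,4) x cols[4,6) = 2x2
Op 5 cut(0, 1): punch at orig (2,5); cuts so far [(2, 5)]; region rows[2,4) x cols[4,6) = 2x2
Op 6 cut(1, 0): punch at orig (3,4); cuts so far [(2, 5), (3, 4)]; region rows[2,4) x cols[4,6) = 2x2
Op 7 cut(1, 1): punch at orig (3,5); cuts so far [(2, 5), (3, 4), (3, 5)]; region rows[2,4) x cols[4,6) = 2x2
Unfold 1 (reflect across v@6): 6 holes -> [(2, 5), (2, 6), (3, 4), (3, 5), (3, 6), (3, 7)]
Unfold 2 (reflect across h@2): 12 holes -> [(0, 4), (0, 5), (0, 6), (0, 7), (1, 5), (1, 6), (2, 5), (2, 6), (3, 4), (3, 5), (3, 6), (3, 7)]
Unfold 3 (reflect across h@4): 24 holes -> [(0, 4), (0, 5), (0, 6), (0, 7), (1, 5), (1, 6), (2, 5), (2, 6), (3, 4), (3, 5), (3, 6), (3, 7), (4, 4), (4, 5), (4, 6), (4, 7), (5, 5), (5, 6), (6, 5), (6, 6), (7, 4), (7, 5), (7, 6), (7, 7)]
Unfold 4 (reflect across v@4): 48 holes -> [(0, 0), (0, 1), (0, 2), (0, 3), (0, 4), (0, 5), (0, 6), (0, 7), (1, 1), (1, 2), (1, 5), (1, 6), (2, 1), (2, 2), (2, 5), (2, 6), (3, 0), (3, 1), (3, 2), (3, 3), (3, 4), (3, 5), (3, 6), (3, 7), (4, 0), (4, 1), (4, 2), (4, 3), (4, 4), (4, 5), (4, 6), (4, 7), (5, 1), (5, 2), (5, 5), (5, 6), (6, 1), (6, 2), (6, 5), (6, 6), (7, 0), (7, 1), (7, 2), (7, 3), (7, 4), (7, 5), (7, 6), (7, 7)]

Answer: OOOOOOOO
.OO..OO.
.OO..OO.
OOOOOOOO
OOOOOOOO
.OO..OO.
.OO..OO.
OOOOOOOO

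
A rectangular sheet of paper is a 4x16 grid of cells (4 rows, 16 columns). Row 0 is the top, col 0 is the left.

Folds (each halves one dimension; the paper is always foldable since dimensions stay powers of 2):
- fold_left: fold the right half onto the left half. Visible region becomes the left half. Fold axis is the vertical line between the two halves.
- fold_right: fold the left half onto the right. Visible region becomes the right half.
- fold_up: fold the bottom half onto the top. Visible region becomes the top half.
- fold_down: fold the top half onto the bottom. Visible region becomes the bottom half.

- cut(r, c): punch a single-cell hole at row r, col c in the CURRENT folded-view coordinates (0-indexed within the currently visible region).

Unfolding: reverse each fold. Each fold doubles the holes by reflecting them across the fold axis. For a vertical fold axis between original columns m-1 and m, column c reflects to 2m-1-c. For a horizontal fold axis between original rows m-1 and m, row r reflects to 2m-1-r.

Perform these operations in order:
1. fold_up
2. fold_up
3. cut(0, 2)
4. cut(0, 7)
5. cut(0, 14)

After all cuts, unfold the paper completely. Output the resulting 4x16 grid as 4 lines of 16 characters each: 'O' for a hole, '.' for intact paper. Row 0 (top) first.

Op 1 fold_up: fold axis h@2; visible region now rows[0,2) x cols[0,16) = 2x16
Op 2 fold_up: fold axis h@1; visible region now rows[0,1) x cols[0,16) = 1x16
Op 3 cut(0, 2): punch at orig (0,2); cuts so far [(0, 2)]; region rows[0,1) x cols[0,16) = 1x16
Op 4 cut(0, 7): punch at orig (0,7); cuts so far [(0, 2), (0, 7)]; region rows[0,1) x cols[0,16) = 1x16
Op 5 cut(0, 14): punch at orig (0,14); cuts so far [(0, 2), (0, 7), (0, 14)]; region rows[0,1) x cols[0,16) = 1x16
Unfold 1 (reflect across h@1): 6 holes -> [(0, 2), (0, 7), (0, 14), (1, 2), (1, 7), (1, 14)]
Unfold 2 (reflect across h@2): 12 holes -> [(0, 2), (0, 7), (0, 14), (1, 2), (1, 7), (1, 14), (2, 2), (2, 7), (2, 14), (3, 2), (3, 7), (3, 14)]

Answer: ..O....O......O.
..O....O......O.
..O....O......O.
..O....O......O.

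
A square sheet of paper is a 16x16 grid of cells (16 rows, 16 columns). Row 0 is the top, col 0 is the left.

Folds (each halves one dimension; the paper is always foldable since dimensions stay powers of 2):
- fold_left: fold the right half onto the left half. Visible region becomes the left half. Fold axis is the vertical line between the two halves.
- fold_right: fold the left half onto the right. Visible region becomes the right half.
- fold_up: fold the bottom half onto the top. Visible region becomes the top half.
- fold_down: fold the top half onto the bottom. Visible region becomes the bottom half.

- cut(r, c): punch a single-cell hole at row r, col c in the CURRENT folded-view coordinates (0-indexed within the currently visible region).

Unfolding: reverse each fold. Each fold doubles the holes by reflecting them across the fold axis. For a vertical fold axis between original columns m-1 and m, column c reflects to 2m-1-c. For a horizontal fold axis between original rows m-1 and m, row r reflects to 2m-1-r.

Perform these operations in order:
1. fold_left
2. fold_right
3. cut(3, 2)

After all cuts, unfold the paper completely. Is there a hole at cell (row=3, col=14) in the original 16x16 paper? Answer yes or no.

Op 1 fold_left: fold axis v@8; visible region now rows[0,16) x cols[0,8) = 16x8
Op 2 fold_right: fold axis v@4; visible region now rows[0,16) x cols[4,8) = 16x4
Op 3 cut(3, 2): punch at orig (3,6); cuts so far [(3, 6)]; region rows[0,16) x cols[4,8) = 16x4
Unfold 1 (reflect across v@4): 2 holes -> [(3, 1), (3, 6)]
Unfold 2 (reflect across v@8): 4 holes -> [(3, 1), (3, 6), (3, 9), (3, 14)]
Holes: [(3, 1), (3, 6), (3, 9), (3, 14)]

Answer: yes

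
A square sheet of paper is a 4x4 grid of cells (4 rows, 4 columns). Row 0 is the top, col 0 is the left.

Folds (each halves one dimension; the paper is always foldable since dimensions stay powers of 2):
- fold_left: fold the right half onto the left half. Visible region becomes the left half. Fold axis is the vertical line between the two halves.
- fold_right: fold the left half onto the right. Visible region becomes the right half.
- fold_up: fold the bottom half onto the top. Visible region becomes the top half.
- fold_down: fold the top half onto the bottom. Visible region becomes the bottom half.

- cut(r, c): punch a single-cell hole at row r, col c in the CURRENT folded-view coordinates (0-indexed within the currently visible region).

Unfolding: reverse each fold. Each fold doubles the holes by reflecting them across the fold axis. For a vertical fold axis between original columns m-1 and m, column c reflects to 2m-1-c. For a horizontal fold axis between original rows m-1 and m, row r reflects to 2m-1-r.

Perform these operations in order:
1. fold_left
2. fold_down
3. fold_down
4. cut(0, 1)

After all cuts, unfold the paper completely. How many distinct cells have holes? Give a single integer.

Op 1 fold_left: fold axis v@2; visible region now rows[0,4) x cols[0,2) = 4x2
Op 2 fold_down: fold axis h@2; visible region now rows[2,4) x cols[0,2) = 2x2
Op 3 fold_down: fold axis h@3; visible region now rows[3,4) x cols[0,2) = 1x2
Op 4 cut(0, 1): punch at orig (3,1); cuts so far [(3, 1)]; region rows[3,4) x cols[0,2) = 1x2
Unfold 1 (reflect across h@3): 2 holes -> [(2, 1), (3, 1)]
Unfold 2 (reflect across h@2): 4 holes -> [(0, 1), (1, 1), (2, 1), (3, 1)]
Unfold 3 (reflect across v@2): 8 holes -> [(0, 1), (0, 2), (1, 1), (1, 2), (2, 1), (2, 2), (3, 1), (3, 2)]

Answer: 8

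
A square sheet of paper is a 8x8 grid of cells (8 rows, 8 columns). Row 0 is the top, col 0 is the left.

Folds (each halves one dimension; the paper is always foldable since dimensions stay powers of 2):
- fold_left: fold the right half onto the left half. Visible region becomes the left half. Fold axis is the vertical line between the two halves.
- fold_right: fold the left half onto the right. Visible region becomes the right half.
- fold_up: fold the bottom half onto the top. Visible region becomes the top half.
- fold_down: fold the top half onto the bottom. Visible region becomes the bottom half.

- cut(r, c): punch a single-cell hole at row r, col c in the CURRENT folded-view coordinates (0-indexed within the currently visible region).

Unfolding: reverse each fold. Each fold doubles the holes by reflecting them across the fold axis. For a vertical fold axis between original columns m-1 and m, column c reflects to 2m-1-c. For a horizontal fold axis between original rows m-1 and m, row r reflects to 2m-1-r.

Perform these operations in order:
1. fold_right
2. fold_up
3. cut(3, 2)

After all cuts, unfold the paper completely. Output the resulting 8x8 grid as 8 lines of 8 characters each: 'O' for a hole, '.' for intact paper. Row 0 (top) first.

Op 1 fold_right: fold axis v@4; visible region now rows[0,8) x cols[4,8) = 8x4
Op 2 fold_up: fold axis h@4; visible region now rows[0,4) x cols[4,8) = 4x4
Op 3 cut(3, 2): punch at orig (3,6); cuts so far [(3, 6)]; region rows[0,4) x cols[4,8) = 4x4
Unfold 1 (reflect across h@4): 2 holes -> [(3, 6), (4, 6)]
Unfold 2 (reflect across v@4): 4 holes -> [(3, 1), (3, 6), (4, 1), (4, 6)]

Answer: ........
........
........
.O....O.
.O....O.
........
........
........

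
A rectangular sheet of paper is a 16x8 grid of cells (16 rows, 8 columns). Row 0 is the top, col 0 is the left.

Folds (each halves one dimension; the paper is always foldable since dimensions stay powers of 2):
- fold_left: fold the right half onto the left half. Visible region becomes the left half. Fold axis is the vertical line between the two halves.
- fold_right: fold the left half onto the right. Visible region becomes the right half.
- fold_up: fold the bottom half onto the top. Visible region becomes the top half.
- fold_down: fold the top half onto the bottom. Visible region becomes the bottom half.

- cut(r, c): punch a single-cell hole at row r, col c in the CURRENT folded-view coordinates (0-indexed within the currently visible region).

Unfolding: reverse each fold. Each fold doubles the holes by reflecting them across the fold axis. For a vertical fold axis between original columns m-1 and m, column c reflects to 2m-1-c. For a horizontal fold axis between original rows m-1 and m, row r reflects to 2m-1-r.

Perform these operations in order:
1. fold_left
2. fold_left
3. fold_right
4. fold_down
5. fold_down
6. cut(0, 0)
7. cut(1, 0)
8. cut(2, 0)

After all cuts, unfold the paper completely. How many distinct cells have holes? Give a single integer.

Op 1 fold_left: fold axis v@4; visible region now rows[0,16) x cols[0,4) = 16x4
Op 2 fold_left: fold axis v@2; visible region now rows[0,16) x cols[0,2) = 16x2
Op 3 fold_right: fold axis v@1; visible region now rows[0,16) x cols[1,2) = 16x1
Op 4 fold_down: fold axis h@8; visible region now rows[8,16) x cols[1,2) = 8x1
Op 5 fold_down: fold axis h@12; visible region now rows[12,16) x cols[1,2) = 4x1
Op 6 cut(0, 0): punch at orig (12,1); cuts so far [(12, 1)]; region rows[12,16) x cols[1,2) = 4x1
Op 7 cut(1, 0): punch at orig (13,1); cuts so far [(12, 1), (13, 1)]; region rows[12,16) x cols[1,2) = 4x1
Op 8 cut(2, 0): punch at orig (14,1); cuts so far [(12, 1), (13, 1), (14, 1)]; region rows[12,16) x cols[1,2) = 4x1
Unfold 1 (reflect across h@12): 6 holes -> [(9, 1), (10, 1), (11, 1), (12, 1), (13, 1), (14, 1)]
Unfold 2 (reflect across h@8): 12 holes -> [(1, 1), (2, 1), (3, 1), (4, 1), (5, 1), (6, 1), (9, 1), (10, 1), (11, 1), (12, 1), (13, 1), (14, 1)]
Unfold 3 (reflect across v@1): 24 holes -> [(1, 0), (1, 1), (2, 0), (2, 1), (3, 0), (3, 1), (4, 0), (4, 1), (5, 0), (5, 1), (6, 0), (6, 1), (9, 0), (9, 1), (10, 0), (10, 1), (11, 0), (11, 1), (12, 0), (12, 1), (13, 0), (13, 1), (14, 0), (14, 1)]
Unfold 4 (reflect across v@2): 48 holes -> [(1, 0), (1, 1), (1, 2), (1, 3), (2, 0), (2, 1), (2, 2), (2, 3), (3, 0), (3, 1), (3, 2), (3, 3), (4, 0), (4, 1), (4, 2), (4, 3), (5, 0), (5, 1), (5, 2), (5, 3), (6, 0), (6, 1), (6, 2), (6, 3), (9, 0), (9, 1), (9, 2), (9, 3), (10, 0), (10, 1), (10, 2), (10, 3), (11, 0), (11, 1), (11, 2), (11, 3), (12, 0), (12, 1), (12, 2), (12, 3), (13, 0), (13, 1), (13, 2), (13, 3), (14, 0), (14, 1), (14, 2), (14, 3)]
Unfold 5 (reflect across v@4): 96 holes -> [(1, 0), (1, 1), (1, 2), (1, 3), (1, 4), (1, 5), (1, 6), (1, 7), (2, 0), (2, 1), (2, 2), (2, 3), (2, 4), (2, 5), (2, 6), (2, 7), (3, 0), (3, 1), (3, 2), (3, 3), (3, 4), (3, 5), (3, 6), (3, 7), (4, 0), (4, 1), (4, 2), (4, 3), (4, 4), (4, 5), (4, 6), (4, 7), (5, 0), (5, 1), (5, 2), (5, 3), (5, 4), (5, 5), (5, 6), (5, 7), (6, 0), (6, 1), (6, 2), (6, 3), (6, 4), (6, 5), (6, 6), (6, 7), (9, 0), (9, 1), (9, 2), (9, 3), (9, 4), (9, 5), (9, 6), (9, 7), (10, 0), (10, 1), (10, 2), (10, 3), (10, 4), (10, 5), (10, 6), (10, 7), (11, 0), (11, 1), (11, 2), (11, 3), (11, 4), (11, 5), (11, 6), (11, 7), (12, 0), (12, 1), (12, 2), (12, 3), (12, 4), (12, 5), (12, 6), (12, 7), (13, 0), (13, 1), (13, 2), (13, 3), (13, 4), (13, 5), (13, 6), (13, 7), (14, 0), (14, 1), (14, 2), (14, 3), (14, 4), (14, 5), (14, 6), (14, 7)]

Answer: 96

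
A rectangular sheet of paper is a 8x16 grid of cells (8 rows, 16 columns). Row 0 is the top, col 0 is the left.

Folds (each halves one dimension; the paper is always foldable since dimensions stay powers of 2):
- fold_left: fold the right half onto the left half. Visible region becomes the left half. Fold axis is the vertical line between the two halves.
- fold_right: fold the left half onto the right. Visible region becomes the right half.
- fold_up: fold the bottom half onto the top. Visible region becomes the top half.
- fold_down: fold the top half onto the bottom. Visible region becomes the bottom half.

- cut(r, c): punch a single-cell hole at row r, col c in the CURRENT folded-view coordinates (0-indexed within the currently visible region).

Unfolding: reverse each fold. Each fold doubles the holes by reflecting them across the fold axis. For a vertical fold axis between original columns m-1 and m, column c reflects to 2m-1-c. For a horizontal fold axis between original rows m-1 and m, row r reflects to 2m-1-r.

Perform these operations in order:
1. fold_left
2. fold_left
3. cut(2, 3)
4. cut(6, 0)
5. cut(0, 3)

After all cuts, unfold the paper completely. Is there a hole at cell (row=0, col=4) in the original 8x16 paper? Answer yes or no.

Answer: yes

Derivation:
Op 1 fold_left: fold axis v@8; visible region now rows[0,8) x cols[0,8) = 8x8
Op 2 fold_left: fold axis v@4; visible region now rows[0,8) x cols[0,4) = 8x4
Op 3 cut(2, 3): punch at orig (2,3); cuts so far [(2, 3)]; region rows[0,8) x cols[0,4) = 8x4
Op 4 cut(6, 0): punch at orig (6,0); cuts so far [(2, 3), (6, 0)]; region rows[0,8) x cols[0,4) = 8x4
Op 5 cut(0, 3): punch at orig (0,3); cuts so far [(0, 3), (2, 3), (6, 0)]; region rows[0,8) x cols[0,4) = 8x4
Unfold 1 (reflect across v@4): 6 holes -> [(0, 3), (0, 4), (2, 3), (2, 4), (6, 0), (6, 7)]
Unfold 2 (reflect across v@8): 12 holes -> [(0, 3), (0, 4), (0, 11), (0, 12), (2, 3), (2, 4), (2, 11), (2, 12), (6, 0), (6, 7), (6, 8), (6, 15)]
Holes: [(0, 3), (0, 4), (0, 11), (0, 12), (2, 3), (2, 4), (2, 11), (2, 12), (6, 0), (6, 7), (6, 8), (6, 15)]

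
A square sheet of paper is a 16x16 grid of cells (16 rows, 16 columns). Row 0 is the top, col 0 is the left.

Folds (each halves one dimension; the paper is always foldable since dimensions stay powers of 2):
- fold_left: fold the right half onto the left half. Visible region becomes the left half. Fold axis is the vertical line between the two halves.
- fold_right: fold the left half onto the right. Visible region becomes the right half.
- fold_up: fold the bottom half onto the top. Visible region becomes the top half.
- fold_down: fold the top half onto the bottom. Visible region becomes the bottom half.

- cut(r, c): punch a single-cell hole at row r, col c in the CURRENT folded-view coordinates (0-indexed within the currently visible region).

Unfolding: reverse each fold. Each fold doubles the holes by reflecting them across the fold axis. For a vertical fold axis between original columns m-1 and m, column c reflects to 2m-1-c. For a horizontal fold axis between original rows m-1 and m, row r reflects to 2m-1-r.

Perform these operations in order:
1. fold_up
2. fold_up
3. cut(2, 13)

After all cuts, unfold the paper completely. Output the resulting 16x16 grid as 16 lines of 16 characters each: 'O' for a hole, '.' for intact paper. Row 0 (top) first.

Op 1 fold_up: fold axis h@8; visible region now rows[0,8) x cols[0,16) = 8x16
Op 2 fold_up: fold axis h@4; visible region now rows[0,4) x cols[0,16) = 4x16
Op 3 cut(2, 13): punch at orig (2,13); cuts so far [(2, 13)]; region rows[0,4) x cols[0,16) = 4x16
Unfold 1 (reflect across h@4): 2 holes -> [(2, 13), (5, 13)]
Unfold 2 (reflect across h@8): 4 holes -> [(2, 13), (5, 13), (10, 13), (13, 13)]

Answer: ................
................
.............O..
................
................
.............O..
................
................
................
................
.............O..
................
................
.............O..
................
................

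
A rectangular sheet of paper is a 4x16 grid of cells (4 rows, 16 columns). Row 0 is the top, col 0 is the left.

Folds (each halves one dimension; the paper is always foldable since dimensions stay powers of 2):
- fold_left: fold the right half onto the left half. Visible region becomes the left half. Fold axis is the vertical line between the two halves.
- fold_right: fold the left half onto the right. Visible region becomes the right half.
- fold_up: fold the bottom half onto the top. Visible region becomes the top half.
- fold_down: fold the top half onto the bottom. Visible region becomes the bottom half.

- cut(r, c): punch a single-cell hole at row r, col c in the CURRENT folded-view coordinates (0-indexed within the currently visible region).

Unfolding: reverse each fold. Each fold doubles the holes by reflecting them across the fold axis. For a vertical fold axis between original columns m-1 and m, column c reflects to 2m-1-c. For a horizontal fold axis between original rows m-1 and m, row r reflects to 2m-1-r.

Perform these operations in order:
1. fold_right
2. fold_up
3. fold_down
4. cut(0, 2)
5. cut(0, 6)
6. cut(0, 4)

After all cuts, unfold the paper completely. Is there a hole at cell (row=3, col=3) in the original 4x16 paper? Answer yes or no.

Answer: yes

Derivation:
Op 1 fold_right: fold axis v@8; visible region now rows[0,4) x cols[8,16) = 4x8
Op 2 fold_up: fold axis h@2; visible region now rows[0,2) x cols[8,16) = 2x8
Op 3 fold_down: fold axis h@1; visible region now rows[1,2) x cols[8,16) = 1x8
Op 4 cut(0, 2): punch at orig (1,10); cuts so far [(1, 10)]; region rows[1,2) x cols[8,16) = 1x8
Op 5 cut(0, 6): punch at orig (1,14); cuts so far [(1, 10), (1, 14)]; region rows[1,2) x cols[8,16) = 1x8
Op 6 cut(0, 4): punch at orig (1,12); cuts so far [(1, 10), (1, 12), (1, 14)]; region rows[1,2) x cols[8,16) = 1x8
Unfold 1 (reflect across h@1): 6 holes -> [(0, 10), (0, 12), (0, 14), (1, 10), (1, 12), (1, 14)]
Unfold 2 (reflect across h@2): 12 holes -> [(0, 10), (0, 12), (0, 14), (1, 10), (1, 12), (1, 14), (2, 10), (2, 12), (2, 14), (3, 10), (3, 12), (3, 14)]
Unfold 3 (reflect across v@8): 24 holes -> [(0, 1), (0, 3), (0, 5), (0, 10), (0, 12), (0, 14), (1, 1), (1, 3), (1, 5), (1, 10), (1, 12), (1, 14), (2, 1), (2, 3), (2, 5), (2, 10), (2, 12), (2, 14), (3, 1), (3, 3), (3, 5), (3, 10), (3, 12), (3, 14)]
Holes: [(0, 1), (0, 3), (0, 5), (0, 10), (0, 12), (0, 14), (1, 1), (1, 3), (1, 5), (1, 10), (1, 12), (1, 14), (2, 1), (2, 3), (2, 5), (2, 10), (2, 12), (2, 14), (3, 1), (3, 3), (3, 5), (3, 10), (3, 12), (3, 14)]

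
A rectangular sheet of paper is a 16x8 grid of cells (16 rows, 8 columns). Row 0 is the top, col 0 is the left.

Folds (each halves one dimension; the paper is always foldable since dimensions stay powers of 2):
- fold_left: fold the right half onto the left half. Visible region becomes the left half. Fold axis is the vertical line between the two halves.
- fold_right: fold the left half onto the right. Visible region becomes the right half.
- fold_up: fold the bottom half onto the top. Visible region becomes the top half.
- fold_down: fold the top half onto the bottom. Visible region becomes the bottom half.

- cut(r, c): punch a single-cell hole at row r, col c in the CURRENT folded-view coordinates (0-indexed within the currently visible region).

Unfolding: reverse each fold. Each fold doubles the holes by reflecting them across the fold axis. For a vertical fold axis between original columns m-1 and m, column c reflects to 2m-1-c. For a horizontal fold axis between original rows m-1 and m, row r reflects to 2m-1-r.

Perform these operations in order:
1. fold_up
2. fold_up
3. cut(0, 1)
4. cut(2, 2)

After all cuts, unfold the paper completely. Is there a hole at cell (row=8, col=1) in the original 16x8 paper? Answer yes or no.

Op 1 fold_up: fold axis h@8; visible region now rows[0,8) x cols[0,8) = 8x8
Op 2 fold_up: fold axis h@4; visible region now rows[0,4) x cols[0,8) = 4x8
Op 3 cut(0, 1): punch at orig (0,1); cuts so far [(0, 1)]; region rows[0,4) x cols[0,8) = 4x8
Op 4 cut(2, 2): punch at orig (2,2); cuts so far [(0, 1), (2, 2)]; region rows[0,4) x cols[0,8) = 4x8
Unfold 1 (reflect across h@4): 4 holes -> [(0, 1), (2, 2), (5, 2), (7, 1)]
Unfold 2 (reflect across h@8): 8 holes -> [(0, 1), (2, 2), (5, 2), (7, 1), (8, 1), (10, 2), (13, 2), (15, 1)]
Holes: [(0, 1), (2, 2), (5, 2), (7, 1), (8, 1), (10, 2), (13, 2), (15, 1)]

Answer: yes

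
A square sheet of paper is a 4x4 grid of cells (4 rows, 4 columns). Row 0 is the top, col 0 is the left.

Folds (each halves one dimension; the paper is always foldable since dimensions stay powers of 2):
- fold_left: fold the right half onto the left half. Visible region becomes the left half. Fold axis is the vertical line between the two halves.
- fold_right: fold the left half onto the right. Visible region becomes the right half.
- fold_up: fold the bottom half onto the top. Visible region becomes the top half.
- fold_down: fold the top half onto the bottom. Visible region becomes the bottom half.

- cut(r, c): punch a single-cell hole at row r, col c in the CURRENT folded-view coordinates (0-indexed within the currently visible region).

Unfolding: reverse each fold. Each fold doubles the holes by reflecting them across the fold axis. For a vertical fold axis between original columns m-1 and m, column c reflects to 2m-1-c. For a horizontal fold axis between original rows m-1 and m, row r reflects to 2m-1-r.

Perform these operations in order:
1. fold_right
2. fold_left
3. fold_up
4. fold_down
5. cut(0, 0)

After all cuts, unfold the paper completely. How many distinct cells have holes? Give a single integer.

Op 1 fold_right: fold axis v@2; visible region now rows[0,4) x cols[2,4) = 4x2
Op 2 fold_left: fold axis v@3; visible region now rows[0,4) x cols[2,3) = 4x1
Op 3 fold_up: fold axis h@2; visible region now rows[0,2) x cols[2,3) = 2x1
Op 4 fold_down: fold axis h@1; visible region now rows[1,2) x cols[2,3) = 1x1
Op 5 cut(0, 0): punch at orig (1,2); cuts so far [(1, 2)]; region rows[1,2) x cols[2,3) = 1x1
Unfold 1 (reflect across h@1): 2 holes -> [(0, 2), (1, 2)]
Unfold 2 (reflect across h@2): 4 holes -> [(0, 2), (1, 2), (2, 2), (3, 2)]
Unfold 3 (reflect across v@3): 8 holes -> [(0, 2), (0, 3), (1, 2), (1, 3), (2, 2), (2, 3), (3, 2), (3, 3)]
Unfold 4 (reflect across v@2): 16 holes -> [(0, 0), (0, 1), (0, 2), (0, 3), (1, 0), (1, 1), (1, 2), (1, 3), (2, 0), (2, 1), (2, 2), (2, 3), (3, 0), (3, 1), (3, 2), (3, 3)]

Answer: 16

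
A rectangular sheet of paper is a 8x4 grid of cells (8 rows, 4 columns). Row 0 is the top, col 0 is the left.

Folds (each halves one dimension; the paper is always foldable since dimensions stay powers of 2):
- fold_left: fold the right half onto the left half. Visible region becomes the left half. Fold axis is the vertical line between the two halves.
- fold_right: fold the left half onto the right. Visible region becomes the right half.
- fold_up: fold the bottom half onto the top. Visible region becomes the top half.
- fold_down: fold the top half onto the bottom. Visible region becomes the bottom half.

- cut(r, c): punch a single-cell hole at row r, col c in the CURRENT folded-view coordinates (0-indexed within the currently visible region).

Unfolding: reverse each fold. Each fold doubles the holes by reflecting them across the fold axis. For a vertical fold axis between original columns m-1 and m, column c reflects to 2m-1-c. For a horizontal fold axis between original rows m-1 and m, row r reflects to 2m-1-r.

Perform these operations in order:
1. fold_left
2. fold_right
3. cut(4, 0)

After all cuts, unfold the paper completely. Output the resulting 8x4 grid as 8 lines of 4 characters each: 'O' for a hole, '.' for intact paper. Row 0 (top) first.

Op 1 fold_left: fold axis v@2; visible region now rows[0,8) x cols[0,2) = 8x2
Op 2 fold_right: fold axis v@1; visible region now rows[0,8) x cols[1,2) = 8x1
Op 3 cut(4, 0): punch at orig (4,1); cuts so far [(4, 1)]; region rows[0,8) x cols[1,2) = 8x1
Unfold 1 (reflect across v@1): 2 holes -> [(4, 0), (4, 1)]
Unfold 2 (reflect across v@2): 4 holes -> [(4, 0), (4, 1), (4, 2), (4, 3)]

Answer: ....
....
....
....
OOOO
....
....
....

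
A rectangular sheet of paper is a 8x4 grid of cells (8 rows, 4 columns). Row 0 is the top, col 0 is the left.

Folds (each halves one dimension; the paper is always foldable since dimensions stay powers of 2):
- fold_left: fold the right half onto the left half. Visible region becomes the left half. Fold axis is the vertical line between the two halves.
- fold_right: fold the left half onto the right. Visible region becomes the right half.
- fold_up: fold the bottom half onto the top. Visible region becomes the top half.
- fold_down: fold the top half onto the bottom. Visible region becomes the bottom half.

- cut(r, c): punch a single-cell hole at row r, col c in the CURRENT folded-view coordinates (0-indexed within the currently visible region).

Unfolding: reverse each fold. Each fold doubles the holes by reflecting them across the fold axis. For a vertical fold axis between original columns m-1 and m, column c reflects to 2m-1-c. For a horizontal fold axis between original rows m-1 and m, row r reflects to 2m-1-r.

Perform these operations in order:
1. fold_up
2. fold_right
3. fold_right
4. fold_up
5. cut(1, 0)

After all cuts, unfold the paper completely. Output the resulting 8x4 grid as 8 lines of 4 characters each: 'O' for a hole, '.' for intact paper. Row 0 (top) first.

Op 1 fold_up: fold axis h@4; visible region now rows[0,4) x cols[0,4) = 4x4
Op 2 fold_right: fold axis v@2; visible region now rows[0,4) x cols[2,4) = 4x2
Op 3 fold_right: fold axis v@3; visible region now rows[0,4) x cols[3,4) = 4x1
Op 4 fold_up: fold axis h@2; visible region now rows[0,2) x cols[3,4) = 2x1
Op 5 cut(1, 0): punch at orig (1,3); cuts so far [(1, 3)]; region rows[0,2) x cols[3,4) = 2x1
Unfold 1 (reflect across h@2): 2 holes -> [(1, 3), (2, 3)]
Unfold 2 (reflect across v@3): 4 holes -> [(1, 2), (1, 3), (2, 2), (2, 3)]
Unfold 3 (reflect across v@2): 8 holes -> [(1, 0), (1, 1), (1, 2), (1, 3), (2, 0), (2, 1), (2, 2), (2, 3)]
Unfold 4 (reflect across h@4): 16 holes -> [(1, 0), (1, 1), (1, 2), (1, 3), (2, 0), (2, 1), (2, 2), (2, 3), (5, 0), (5, 1), (5, 2), (5, 3), (6, 0), (6, 1), (6, 2), (6, 3)]

Answer: ....
OOOO
OOOO
....
....
OOOO
OOOO
....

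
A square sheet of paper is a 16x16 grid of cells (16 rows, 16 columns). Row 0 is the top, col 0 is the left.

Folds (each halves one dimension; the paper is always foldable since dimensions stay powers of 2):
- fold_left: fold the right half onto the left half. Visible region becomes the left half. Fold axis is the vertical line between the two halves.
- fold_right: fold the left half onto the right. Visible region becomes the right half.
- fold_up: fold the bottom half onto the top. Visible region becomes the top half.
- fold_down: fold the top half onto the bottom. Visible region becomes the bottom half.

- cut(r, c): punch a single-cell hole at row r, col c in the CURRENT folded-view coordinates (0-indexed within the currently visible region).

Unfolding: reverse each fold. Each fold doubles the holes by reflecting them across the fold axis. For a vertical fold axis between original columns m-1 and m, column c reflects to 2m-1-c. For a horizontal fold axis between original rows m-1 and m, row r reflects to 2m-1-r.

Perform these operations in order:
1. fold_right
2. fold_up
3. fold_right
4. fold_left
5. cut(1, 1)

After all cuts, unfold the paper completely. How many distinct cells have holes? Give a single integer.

Op 1 fold_right: fold axis v@8; visible region now rows[0,16) x cols[8,16) = 16x8
Op 2 fold_up: fold axis h@8; visible region now rows[0,8) x cols[8,16) = 8x8
Op 3 fold_right: fold axis v@12; visible region now rows[0,8) x cols[12,16) = 8x4
Op 4 fold_left: fold axis v@14; visible region now rows[0,8) x cols[12,14) = 8x2
Op 5 cut(1, 1): punch at orig (1,13); cuts so far [(1, 13)]; region rows[0,8) x cols[12,14) = 8x2
Unfold 1 (reflect across v@14): 2 holes -> [(1, 13), (1, 14)]
Unfold 2 (reflect across v@12): 4 holes -> [(1, 9), (1, 10), (1, 13), (1, 14)]
Unfold 3 (reflect across h@8): 8 holes -> [(1, 9), (1, 10), (1, 13), (1, 14), (14, 9), (14, 10), (14, 13), (14, 14)]
Unfold 4 (reflect across v@8): 16 holes -> [(1, 1), (1, 2), (1, 5), (1, 6), (1, 9), (1, 10), (1, 13), (1, 14), (14, 1), (14, 2), (14, 5), (14, 6), (14, 9), (14, 10), (14, 13), (14, 14)]

Answer: 16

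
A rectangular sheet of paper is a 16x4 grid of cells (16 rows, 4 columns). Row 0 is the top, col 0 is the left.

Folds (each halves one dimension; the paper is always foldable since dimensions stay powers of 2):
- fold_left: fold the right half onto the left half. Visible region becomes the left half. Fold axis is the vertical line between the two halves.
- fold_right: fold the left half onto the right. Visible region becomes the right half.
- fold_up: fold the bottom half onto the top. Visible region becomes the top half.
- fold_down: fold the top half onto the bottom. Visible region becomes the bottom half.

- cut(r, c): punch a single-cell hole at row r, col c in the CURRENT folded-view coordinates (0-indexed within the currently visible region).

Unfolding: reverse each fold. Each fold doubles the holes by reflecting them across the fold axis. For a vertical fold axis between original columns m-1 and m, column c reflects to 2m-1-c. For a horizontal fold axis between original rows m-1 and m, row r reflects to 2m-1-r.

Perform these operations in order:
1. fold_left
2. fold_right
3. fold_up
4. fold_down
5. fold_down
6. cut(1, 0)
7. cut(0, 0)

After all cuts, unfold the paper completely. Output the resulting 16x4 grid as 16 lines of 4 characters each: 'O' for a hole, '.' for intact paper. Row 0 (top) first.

Op 1 fold_left: fold axis v@2; visible region now rows[0,16) x cols[0,2) = 16x2
Op 2 fold_right: fold axis v@1; visible region now rows[0,16) x cols[1,2) = 16x1
Op 3 fold_up: fold axis h@8; visible region now rows[0,8) x cols[1,2) = 8x1
Op 4 fold_down: fold axis h@4; visible region now rows[4,8) x cols[1,2) = 4x1
Op 5 fold_down: fold axis h@6; visible region now rows[6,8) x cols[1,2) = 2x1
Op 6 cut(1, 0): punch at orig (7,1); cuts so far [(7, 1)]; region rows[6,8) x cols[1,2) = 2x1
Op 7 cut(0, 0): punch at orig (6,1); cuts so far [(6, 1), (7, 1)]; region rows[6,8) x cols[1,2) = 2x1
Unfold 1 (reflect across h@6): 4 holes -> [(4, 1), (5, 1), (6, 1), (7, 1)]
Unfold 2 (reflect across h@4): 8 holes -> [(0, 1), (1, 1), (2, 1), (3, 1), (4, 1), (5, 1), (6, 1), (7, 1)]
Unfold 3 (reflect across h@8): 16 holes -> [(0, 1), (1, 1), (2, 1), (3, 1), (4, 1), (5, 1), (6, 1), (7, 1), (8, 1), (9, 1), (10, 1), (11, 1), (12, 1), (13, 1), (14, 1), (15, 1)]
Unfold 4 (reflect across v@1): 32 holes -> [(0, 0), (0, 1), (1, 0), (1, 1), (2, 0), (2, 1), (3, 0), (3, 1), (4, 0), (4, 1), (5, 0), (5, 1), (6, 0), (6, 1), (7, 0), (7, 1), (8, 0), (8, 1), (9, 0), (9, 1), (10, 0), (10, 1), (11, 0), (11, 1), (12, 0), (12, 1), (13, 0), (13, 1), (14, 0), (14, 1), (15, 0), (15, 1)]
Unfold 5 (reflect across v@2): 64 holes -> [(0, 0), (0, 1), (0, 2), (0, 3), (1, 0), (1, 1), (1, 2), (1, 3), (2, 0), (2, 1), (2, 2), (2, 3), (3, 0), (3, 1), (3, 2), (3, 3), (4, 0), (4, 1), (4, 2), (4, 3), (5, 0), (5, 1), (5, 2), (5, 3), (6, 0), (6, 1), (6, 2), (6, 3), (7, 0), (7, 1), (7, 2), (7, 3), (8, 0), (8, 1), (8, 2), (8, 3), (9, 0), (9, 1), (9, 2), (9, 3), (10, 0), (10, 1), (10, 2), (10, 3), (11, 0), (11, 1), (11, 2), (11, 3), (12, 0), (12, 1), (12, 2), (12, 3), (13, 0), (13, 1), (13, 2), (13, 3), (14, 0), (14, 1), (14, 2), (14, 3), (15, 0), (15, 1), (15, 2), (15, 3)]

Answer: OOOO
OOOO
OOOO
OOOO
OOOO
OOOO
OOOO
OOOO
OOOO
OOOO
OOOO
OOOO
OOOO
OOOO
OOOO
OOOO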